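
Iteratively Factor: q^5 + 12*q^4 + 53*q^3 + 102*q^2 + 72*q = (q + 3)*(q^4 + 9*q^3 + 26*q^2 + 24*q) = q*(q + 3)*(q^3 + 9*q^2 + 26*q + 24) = q*(q + 3)*(q + 4)*(q^2 + 5*q + 6) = q*(q + 3)^2*(q + 4)*(q + 2)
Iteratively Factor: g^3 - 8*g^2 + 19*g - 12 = (g - 1)*(g^2 - 7*g + 12) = (g - 3)*(g - 1)*(g - 4)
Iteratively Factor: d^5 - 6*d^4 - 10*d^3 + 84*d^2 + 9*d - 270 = (d - 5)*(d^4 - d^3 - 15*d^2 + 9*d + 54) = (d - 5)*(d + 2)*(d^3 - 3*d^2 - 9*d + 27) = (d - 5)*(d - 3)*(d + 2)*(d^2 - 9) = (d - 5)*(d - 3)*(d + 2)*(d + 3)*(d - 3)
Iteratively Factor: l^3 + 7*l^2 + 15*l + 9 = (l + 3)*(l^2 + 4*l + 3) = (l + 1)*(l + 3)*(l + 3)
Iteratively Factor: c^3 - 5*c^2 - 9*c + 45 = (c - 5)*(c^2 - 9) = (c - 5)*(c - 3)*(c + 3)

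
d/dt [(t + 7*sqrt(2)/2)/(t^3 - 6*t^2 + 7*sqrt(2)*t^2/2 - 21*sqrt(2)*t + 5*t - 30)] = 2*(2*t^3 - 12*t^2 + 7*sqrt(2)*t^2 - 42*sqrt(2)*t + 10*t - (2*t + 7*sqrt(2))*(3*t^2 - 12*t + 7*sqrt(2)*t - 21*sqrt(2) + 5) - 60)/(2*t^3 - 12*t^2 + 7*sqrt(2)*t^2 - 42*sqrt(2)*t + 10*t - 60)^2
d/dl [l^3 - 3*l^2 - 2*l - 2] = 3*l^2 - 6*l - 2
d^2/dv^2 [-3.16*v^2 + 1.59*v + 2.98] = -6.32000000000000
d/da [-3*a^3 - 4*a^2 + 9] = a*(-9*a - 8)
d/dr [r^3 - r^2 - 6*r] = 3*r^2 - 2*r - 6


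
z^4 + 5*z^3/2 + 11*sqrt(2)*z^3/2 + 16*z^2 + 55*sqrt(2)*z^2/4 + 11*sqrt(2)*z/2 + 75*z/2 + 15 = (z + 1/2)*(z + 2)*(z + 5*sqrt(2)/2)*(z + 3*sqrt(2))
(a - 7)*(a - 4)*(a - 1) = a^3 - 12*a^2 + 39*a - 28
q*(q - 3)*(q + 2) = q^3 - q^2 - 6*q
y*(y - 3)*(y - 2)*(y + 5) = y^4 - 19*y^2 + 30*y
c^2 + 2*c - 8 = (c - 2)*(c + 4)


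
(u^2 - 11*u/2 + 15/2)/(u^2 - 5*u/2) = (u - 3)/u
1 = 1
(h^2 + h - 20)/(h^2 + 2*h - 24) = (h + 5)/(h + 6)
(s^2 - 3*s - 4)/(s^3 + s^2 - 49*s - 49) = (s - 4)/(s^2 - 49)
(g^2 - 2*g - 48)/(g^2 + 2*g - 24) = (g - 8)/(g - 4)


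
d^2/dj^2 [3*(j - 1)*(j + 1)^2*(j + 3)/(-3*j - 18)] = 2*(-3*j^4 - 52*j^3 - 288*j^2 - 432*j - 93)/(j^3 + 18*j^2 + 108*j + 216)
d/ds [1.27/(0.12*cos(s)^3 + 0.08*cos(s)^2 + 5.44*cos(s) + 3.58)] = (0.4572*cos(s)^2 + 0.2032*cos(s) + 6.9088)*sin(s)/(0.12*cos(s)^3 + 0.08*cos(s)^2 + 5.44*cos(s) + 3.58)^2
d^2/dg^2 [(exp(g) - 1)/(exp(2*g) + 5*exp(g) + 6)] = (exp(4*g) - 9*exp(3*g) - 51*exp(2*g) - 31*exp(g) + 66)*exp(g)/(exp(6*g) + 15*exp(5*g) + 93*exp(4*g) + 305*exp(3*g) + 558*exp(2*g) + 540*exp(g) + 216)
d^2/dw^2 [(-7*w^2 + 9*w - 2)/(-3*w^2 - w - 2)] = 12*(-17*w^3 - 12*w^2 + 30*w + 6)/(27*w^6 + 27*w^5 + 63*w^4 + 37*w^3 + 42*w^2 + 12*w + 8)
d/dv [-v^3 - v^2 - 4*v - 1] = -3*v^2 - 2*v - 4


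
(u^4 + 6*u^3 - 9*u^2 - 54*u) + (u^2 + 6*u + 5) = u^4 + 6*u^3 - 8*u^2 - 48*u + 5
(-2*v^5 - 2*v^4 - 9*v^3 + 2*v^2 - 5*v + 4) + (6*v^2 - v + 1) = -2*v^5 - 2*v^4 - 9*v^3 + 8*v^2 - 6*v + 5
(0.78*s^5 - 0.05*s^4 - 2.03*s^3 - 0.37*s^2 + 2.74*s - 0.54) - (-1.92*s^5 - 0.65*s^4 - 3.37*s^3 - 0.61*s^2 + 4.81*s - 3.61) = 2.7*s^5 + 0.6*s^4 + 1.34*s^3 + 0.24*s^2 - 2.07*s + 3.07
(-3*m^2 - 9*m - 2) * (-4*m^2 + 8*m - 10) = 12*m^4 + 12*m^3 - 34*m^2 + 74*m + 20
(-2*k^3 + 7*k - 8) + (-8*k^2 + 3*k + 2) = -2*k^3 - 8*k^2 + 10*k - 6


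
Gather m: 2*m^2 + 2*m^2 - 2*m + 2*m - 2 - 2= 4*m^2 - 4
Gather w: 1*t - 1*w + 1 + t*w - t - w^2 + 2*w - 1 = -w^2 + w*(t + 1)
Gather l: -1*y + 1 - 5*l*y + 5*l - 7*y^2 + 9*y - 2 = l*(5 - 5*y) - 7*y^2 + 8*y - 1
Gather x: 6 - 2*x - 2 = 4 - 2*x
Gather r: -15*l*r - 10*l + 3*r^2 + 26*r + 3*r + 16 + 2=-10*l + 3*r^2 + r*(29 - 15*l) + 18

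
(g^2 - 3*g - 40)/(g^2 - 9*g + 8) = (g + 5)/(g - 1)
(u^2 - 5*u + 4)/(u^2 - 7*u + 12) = (u - 1)/(u - 3)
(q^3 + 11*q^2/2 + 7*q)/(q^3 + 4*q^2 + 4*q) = (q + 7/2)/(q + 2)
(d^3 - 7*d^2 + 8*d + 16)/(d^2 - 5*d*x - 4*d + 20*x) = (-d^2 + 3*d + 4)/(-d + 5*x)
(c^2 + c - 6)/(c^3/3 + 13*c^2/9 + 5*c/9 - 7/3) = 9*(c - 2)/(3*c^2 + 4*c - 7)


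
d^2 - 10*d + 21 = (d - 7)*(d - 3)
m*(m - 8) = m^2 - 8*m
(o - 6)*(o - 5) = o^2 - 11*o + 30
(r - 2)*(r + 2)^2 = r^3 + 2*r^2 - 4*r - 8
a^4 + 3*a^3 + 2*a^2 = a^2*(a + 1)*(a + 2)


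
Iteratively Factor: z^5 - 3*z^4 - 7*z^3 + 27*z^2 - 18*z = (z - 1)*(z^4 - 2*z^3 - 9*z^2 + 18*z) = (z - 1)*(z + 3)*(z^3 - 5*z^2 + 6*z) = z*(z - 1)*(z + 3)*(z^2 - 5*z + 6) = z*(z - 3)*(z - 1)*(z + 3)*(z - 2)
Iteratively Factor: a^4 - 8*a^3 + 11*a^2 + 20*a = (a - 5)*(a^3 - 3*a^2 - 4*a) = (a - 5)*(a - 4)*(a^2 + a) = a*(a - 5)*(a - 4)*(a + 1)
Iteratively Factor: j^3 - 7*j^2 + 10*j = (j - 5)*(j^2 - 2*j) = j*(j - 5)*(j - 2)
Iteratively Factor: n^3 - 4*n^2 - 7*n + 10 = (n + 2)*(n^2 - 6*n + 5) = (n - 5)*(n + 2)*(n - 1)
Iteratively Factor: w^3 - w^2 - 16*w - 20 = (w - 5)*(w^2 + 4*w + 4) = (w - 5)*(w + 2)*(w + 2)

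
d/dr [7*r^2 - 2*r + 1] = 14*r - 2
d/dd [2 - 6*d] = -6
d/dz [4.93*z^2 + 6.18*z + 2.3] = 9.86*z + 6.18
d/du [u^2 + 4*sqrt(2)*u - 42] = 2*u + 4*sqrt(2)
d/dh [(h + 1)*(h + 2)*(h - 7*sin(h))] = -(h + 1)*(h + 2)*(7*cos(h) - 1) + (h + 1)*(h - 7*sin(h)) + (h + 2)*(h - 7*sin(h))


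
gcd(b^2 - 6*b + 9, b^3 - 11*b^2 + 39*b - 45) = b^2 - 6*b + 9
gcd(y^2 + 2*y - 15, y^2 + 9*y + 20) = y + 5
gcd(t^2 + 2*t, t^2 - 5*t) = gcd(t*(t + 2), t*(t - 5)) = t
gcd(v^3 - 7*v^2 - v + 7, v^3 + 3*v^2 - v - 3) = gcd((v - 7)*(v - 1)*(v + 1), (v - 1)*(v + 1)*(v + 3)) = v^2 - 1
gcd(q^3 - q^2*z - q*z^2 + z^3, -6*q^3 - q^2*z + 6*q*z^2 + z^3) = -q^2 + z^2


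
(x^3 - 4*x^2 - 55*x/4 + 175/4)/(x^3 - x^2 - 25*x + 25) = (x^2 + x - 35/4)/(x^2 + 4*x - 5)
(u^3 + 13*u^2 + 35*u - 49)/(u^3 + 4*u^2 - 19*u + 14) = (u + 7)/(u - 2)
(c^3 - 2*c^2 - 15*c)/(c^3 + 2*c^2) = (c^2 - 2*c - 15)/(c*(c + 2))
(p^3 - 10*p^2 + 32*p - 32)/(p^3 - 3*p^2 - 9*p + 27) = (p^3 - 10*p^2 + 32*p - 32)/(p^3 - 3*p^2 - 9*p + 27)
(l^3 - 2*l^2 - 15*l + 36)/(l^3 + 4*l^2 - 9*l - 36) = (l - 3)/(l + 3)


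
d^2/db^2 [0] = 0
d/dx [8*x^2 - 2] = 16*x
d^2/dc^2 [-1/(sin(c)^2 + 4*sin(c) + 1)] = 2*(2*sin(c)^4 + 6*sin(c)^3 + 3*sin(c)^2 - 14*sin(c) - 15)/(sin(c)^2 + 4*sin(c) + 1)^3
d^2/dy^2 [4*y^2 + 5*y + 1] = 8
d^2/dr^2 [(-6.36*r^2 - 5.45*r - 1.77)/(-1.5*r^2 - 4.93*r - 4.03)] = (-69.5393999999999*r^3 - 206.7822*r^2 - 119.1366*r + 54.664184)/(3.375*r^6 + 33.2775*r^5 + 136.57455*r^4 + 298.634257*r^3 + 366.930291*r^2 + 240.202911*r + 65.450827)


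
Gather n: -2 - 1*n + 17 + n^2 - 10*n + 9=n^2 - 11*n + 24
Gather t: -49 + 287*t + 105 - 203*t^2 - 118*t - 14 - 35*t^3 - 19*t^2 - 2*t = -35*t^3 - 222*t^2 + 167*t + 42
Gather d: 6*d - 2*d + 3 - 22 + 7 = 4*d - 12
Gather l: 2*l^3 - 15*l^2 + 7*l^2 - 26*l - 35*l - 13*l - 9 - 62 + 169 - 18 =2*l^3 - 8*l^2 - 74*l + 80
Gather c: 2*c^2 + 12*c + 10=2*c^2 + 12*c + 10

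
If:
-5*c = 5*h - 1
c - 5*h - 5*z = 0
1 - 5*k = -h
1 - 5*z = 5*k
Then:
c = 4/25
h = 1/25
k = 26/125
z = -1/125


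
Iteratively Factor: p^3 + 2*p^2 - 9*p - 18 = (p + 3)*(p^2 - p - 6) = (p + 2)*(p + 3)*(p - 3)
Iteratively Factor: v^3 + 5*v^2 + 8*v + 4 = (v + 2)*(v^2 + 3*v + 2) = (v + 1)*(v + 2)*(v + 2)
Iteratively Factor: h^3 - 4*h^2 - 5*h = (h + 1)*(h^2 - 5*h) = h*(h + 1)*(h - 5)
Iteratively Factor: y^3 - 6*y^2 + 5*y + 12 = (y + 1)*(y^2 - 7*y + 12) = (y - 3)*(y + 1)*(y - 4)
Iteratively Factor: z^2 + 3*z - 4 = (z - 1)*(z + 4)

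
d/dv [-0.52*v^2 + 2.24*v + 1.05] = 2.24 - 1.04*v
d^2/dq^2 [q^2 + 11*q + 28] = 2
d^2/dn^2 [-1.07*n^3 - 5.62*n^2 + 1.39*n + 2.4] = -6.42*n - 11.24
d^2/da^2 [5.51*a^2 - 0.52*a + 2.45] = 11.0200000000000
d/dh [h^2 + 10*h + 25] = 2*h + 10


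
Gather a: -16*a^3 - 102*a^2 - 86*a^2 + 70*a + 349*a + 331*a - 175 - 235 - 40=-16*a^3 - 188*a^2 + 750*a - 450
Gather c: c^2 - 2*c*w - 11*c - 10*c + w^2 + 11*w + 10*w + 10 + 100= c^2 + c*(-2*w - 21) + w^2 + 21*w + 110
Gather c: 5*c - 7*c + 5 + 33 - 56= -2*c - 18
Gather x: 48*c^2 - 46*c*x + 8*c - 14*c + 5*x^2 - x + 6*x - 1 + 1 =48*c^2 - 6*c + 5*x^2 + x*(5 - 46*c)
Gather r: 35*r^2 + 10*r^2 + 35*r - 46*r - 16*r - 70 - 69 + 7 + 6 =45*r^2 - 27*r - 126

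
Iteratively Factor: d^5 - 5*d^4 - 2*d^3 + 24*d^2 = (d)*(d^4 - 5*d^3 - 2*d^2 + 24*d) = d*(d - 3)*(d^3 - 2*d^2 - 8*d) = d*(d - 4)*(d - 3)*(d^2 + 2*d) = d*(d - 4)*(d - 3)*(d + 2)*(d)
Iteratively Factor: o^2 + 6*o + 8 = (o + 2)*(o + 4)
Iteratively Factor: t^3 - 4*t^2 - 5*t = (t - 5)*(t^2 + t) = (t - 5)*(t + 1)*(t)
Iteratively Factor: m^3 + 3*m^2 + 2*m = (m)*(m^2 + 3*m + 2) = m*(m + 2)*(m + 1)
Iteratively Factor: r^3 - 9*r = (r + 3)*(r^2 - 3*r) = (r - 3)*(r + 3)*(r)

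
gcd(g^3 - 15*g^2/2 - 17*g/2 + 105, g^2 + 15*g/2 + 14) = g + 7/2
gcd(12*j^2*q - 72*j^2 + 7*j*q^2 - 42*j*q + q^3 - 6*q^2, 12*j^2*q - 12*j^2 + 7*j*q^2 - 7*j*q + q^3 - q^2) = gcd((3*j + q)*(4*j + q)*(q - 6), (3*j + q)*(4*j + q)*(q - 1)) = 12*j^2 + 7*j*q + q^2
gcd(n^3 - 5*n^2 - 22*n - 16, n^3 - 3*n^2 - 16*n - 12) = n^2 + 3*n + 2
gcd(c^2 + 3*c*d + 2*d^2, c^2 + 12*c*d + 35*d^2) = 1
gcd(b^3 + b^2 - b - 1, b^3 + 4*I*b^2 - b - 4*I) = b^2 - 1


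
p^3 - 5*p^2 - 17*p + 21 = (p - 7)*(p - 1)*(p + 3)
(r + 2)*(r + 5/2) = r^2 + 9*r/2 + 5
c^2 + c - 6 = (c - 2)*(c + 3)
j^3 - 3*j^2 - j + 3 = (j - 3)*(j - 1)*(j + 1)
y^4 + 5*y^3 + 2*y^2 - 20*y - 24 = (y - 2)*(y + 2)^2*(y + 3)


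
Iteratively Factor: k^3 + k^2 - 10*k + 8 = (k - 2)*(k^2 + 3*k - 4) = (k - 2)*(k - 1)*(k + 4)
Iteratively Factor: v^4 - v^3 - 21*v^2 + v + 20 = (v - 1)*(v^3 - 21*v - 20) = (v - 1)*(v + 1)*(v^2 - v - 20) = (v - 1)*(v + 1)*(v + 4)*(v - 5)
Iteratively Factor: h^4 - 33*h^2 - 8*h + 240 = (h + 4)*(h^3 - 4*h^2 - 17*h + 60) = (h + 4)^2*(h^2 - 8*h + 15) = (h - 5)*(h + 4)^2*(h - 3)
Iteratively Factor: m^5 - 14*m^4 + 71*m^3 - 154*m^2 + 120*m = (m - 5)*(m^4 - 9*m^3 + 26*m^2 - 24*m) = m*(m - 5)*(m^3 - 9*m^2 + 26*m - 24) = m*(m - 5)*(m - 3)*(m^2 - 6*m + 8) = m*(m - 5)*(m - 4)*(m - 3)*(m - 2)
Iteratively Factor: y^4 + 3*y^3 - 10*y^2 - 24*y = (y)*(y^3 + 3*y^2 - 10*y - 24) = y*(y - 3)*(y^2 + 6*y + 8) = y*(y - 3)*(y + 2)*(y + 4)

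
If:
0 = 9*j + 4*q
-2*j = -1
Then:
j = 1/2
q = -9/8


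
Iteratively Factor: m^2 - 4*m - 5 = (m + 1)*(m - 5)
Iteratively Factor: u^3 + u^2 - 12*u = (u)*(u^2 + u - 12) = u*(u + 4)*(u - 3)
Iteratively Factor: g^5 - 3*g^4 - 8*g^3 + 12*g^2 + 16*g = (g - 2)*(g^4 - g^3 - 10*g^2 - 8*g) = g*(g - 2)*(g^3 - g^2 - 10*g - 8) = g*(g - 4)*(g - 2)*(g^2 + 3*g + 2) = g*(g - 4)*(g - 2)*(g + 1)*(g + 2)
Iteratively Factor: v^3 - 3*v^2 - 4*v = (v + 1)*(v^2 - 4*v) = (v - 4)*(v + 1)*(v)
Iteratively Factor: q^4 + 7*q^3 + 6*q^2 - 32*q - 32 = (q - 2)*(q^3 + 9*q^2 + 24*q + 16) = (q - 2)*(q + 4)*(q^2 + 5*q + 4) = (q - 2)*(q + 1)*(q + 4)*(q + 4)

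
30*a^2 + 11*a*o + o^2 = (5*a + o)*(6*a + o)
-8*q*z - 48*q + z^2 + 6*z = (-8*q + z)*(z + 6)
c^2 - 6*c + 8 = (c - 4)*(c - 2)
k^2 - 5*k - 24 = (k - 8)*(k + 3)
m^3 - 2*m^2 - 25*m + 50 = (m - 5)*(m - 2)*(m + 5)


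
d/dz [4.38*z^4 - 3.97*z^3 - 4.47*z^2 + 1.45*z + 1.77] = 17.52*z^3 - 11.91*z^2 - 8.94*z + 1.45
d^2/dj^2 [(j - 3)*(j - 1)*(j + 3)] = 6*j - 2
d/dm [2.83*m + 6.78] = 2.83000000000000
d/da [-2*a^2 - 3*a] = -4*a - 3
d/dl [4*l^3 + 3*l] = 12*l^2 + 3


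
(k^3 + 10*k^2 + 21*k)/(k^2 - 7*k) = (k^2 + 10*k + 21)/(k - 7)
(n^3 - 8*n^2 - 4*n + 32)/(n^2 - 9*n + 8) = (n^2 - 4)/(n - 1)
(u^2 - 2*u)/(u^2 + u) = (u - 2)/(u + 1)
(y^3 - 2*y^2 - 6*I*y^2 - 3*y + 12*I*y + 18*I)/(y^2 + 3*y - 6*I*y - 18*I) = (y^2 - 2*y - 3)/(y + 3)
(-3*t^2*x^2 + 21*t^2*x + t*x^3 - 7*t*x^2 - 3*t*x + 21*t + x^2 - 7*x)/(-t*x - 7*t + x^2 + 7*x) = (3*t^2*x^2 - 21*t^2*x - t*x^3 + 7*t*x^2 + 3*t*x - 21*t - x^2 + 7*x)/(t*x + 7*t - x^2 - 7*x)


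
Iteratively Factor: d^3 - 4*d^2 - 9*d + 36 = (d + 3)*(d^2 - 7*d + 12) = (d - 3)*(d + 3)*(d - 4)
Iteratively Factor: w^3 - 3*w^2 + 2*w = (w)*(w^2 - 3*w + 2) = w*(w - 1)*(w - 2)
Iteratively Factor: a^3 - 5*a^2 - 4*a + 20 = (a + 2)*(a^2 - 7*a + 10) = (a - 5)*(a + 2)*(a - 2)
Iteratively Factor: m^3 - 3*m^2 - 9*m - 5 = (m - 5)*(m^2 + 2*m + 1) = (m - 5)*(m + 1)*(m + 1)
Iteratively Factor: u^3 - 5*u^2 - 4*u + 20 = (u + 2)*(u^2 - 7*u + 10) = (u - 5)*(u + 2)*(u - 2)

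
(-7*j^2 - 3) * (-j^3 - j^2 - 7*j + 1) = 7*j^5 + 7*j^4 + 52*j^3 - 4*j^2 + 21*j - 3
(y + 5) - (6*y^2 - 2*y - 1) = -6*y^2 + 3*y + 6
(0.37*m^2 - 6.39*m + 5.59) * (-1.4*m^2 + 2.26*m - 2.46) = -0.518*m^4 + 9.7822*m^3 - 23.1776*m^2 + 28.3528*m - 13.7514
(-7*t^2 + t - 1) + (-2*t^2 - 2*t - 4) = -9*t^2 - t - 5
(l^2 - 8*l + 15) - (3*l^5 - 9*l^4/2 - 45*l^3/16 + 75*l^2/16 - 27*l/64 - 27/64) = -3*l^5 + 9*l^4/2 + 45*l^3/16 - 59*l^2/16 - 485*l/64 + 987/64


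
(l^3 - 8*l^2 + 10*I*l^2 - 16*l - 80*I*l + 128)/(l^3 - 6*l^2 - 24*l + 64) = (l^2 + 10*I*l - 16)/(l^2 + 2*l - 8)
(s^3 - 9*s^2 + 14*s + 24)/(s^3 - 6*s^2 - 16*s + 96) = (s + 1)/(s + 4)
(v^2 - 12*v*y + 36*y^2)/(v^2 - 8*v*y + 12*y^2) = (-v + 6*y)/(-v + 2*y)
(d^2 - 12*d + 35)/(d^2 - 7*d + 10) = (d - 7)/(d - 2)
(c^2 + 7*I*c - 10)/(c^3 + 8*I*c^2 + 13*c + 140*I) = (c + 2*I)/(c^2 + 3*I*c + 28)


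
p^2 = p^2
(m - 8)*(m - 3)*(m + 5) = m^3 - 6*m^2 - 31*m + 120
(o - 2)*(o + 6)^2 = o^3 + 10*o^2 + 12*o - 72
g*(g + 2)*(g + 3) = g^3 + 5*g^2 + 6*g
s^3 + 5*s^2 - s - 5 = (s - 1)*(s + 1)*(s + 5)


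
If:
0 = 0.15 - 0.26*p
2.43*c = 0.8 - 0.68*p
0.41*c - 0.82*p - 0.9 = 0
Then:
No Solution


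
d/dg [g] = 1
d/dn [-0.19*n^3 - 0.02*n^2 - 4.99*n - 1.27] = -0.57*n^2 - 0.04*n - 4.99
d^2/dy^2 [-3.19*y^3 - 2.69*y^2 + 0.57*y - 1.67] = -19.14*y - 5.38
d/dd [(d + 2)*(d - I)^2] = (d - I)*(3*d + 4 - I)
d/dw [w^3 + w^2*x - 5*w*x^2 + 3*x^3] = 3*w^2 + 2*w*x - 5*x^2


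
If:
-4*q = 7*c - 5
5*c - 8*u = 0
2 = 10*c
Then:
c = 1/5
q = 9/10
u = 1/8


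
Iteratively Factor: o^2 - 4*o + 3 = (o - 3)*(o - 1)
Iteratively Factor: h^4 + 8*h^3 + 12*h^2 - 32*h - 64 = (h + 4)*(h^3 + 4*h^2 - 4*h - 16) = (h - 2)*(h + 4)*(h^2 + 6*h + 8) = (h - 2)*(h + 4)^2*(h + 2)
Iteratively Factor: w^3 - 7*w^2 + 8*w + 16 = (w - 4)*(w^2 - 3*w - 4) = (w - 4)*(w + 1)*(w - 4)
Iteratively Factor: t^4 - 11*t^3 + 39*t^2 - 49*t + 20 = (t - 5)*(t^3 - 6*t^2 + 9*t - 4) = (t - 5)*(t - 4)*(t^2 - 2*t + 1) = (t - 5)*(t - 4)*(t - 1)*(t - 1)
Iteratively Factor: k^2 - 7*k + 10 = (k - 5)*(k - 2)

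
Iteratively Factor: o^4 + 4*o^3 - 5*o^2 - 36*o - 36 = (o - 3)*(o^3 + 7*o^2 + 16*o + 12) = (o - 3)*(o + 2)*(o^2 + 5*o + 6) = (o - 3)*(o + 2)*(o + 3)*(o + 2)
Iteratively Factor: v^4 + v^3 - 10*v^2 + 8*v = (v)*(v^3 + v^2 - 10*v + 8) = v*(v - 2)*(v^2 + 3*v - 4) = v*(v - 2)*(v + 4)*(v - 1)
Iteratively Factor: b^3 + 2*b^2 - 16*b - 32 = (b + 2)*(b^2 - 16) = (b + 2)*(b + 4)*(b - 4)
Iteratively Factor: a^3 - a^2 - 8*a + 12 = (a - 2)*(a^2 + a - 6) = (a - 2)^2*(a + 3)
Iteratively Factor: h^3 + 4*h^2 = (h)*(h^2 + 4*h) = h*(h + 4)*(h)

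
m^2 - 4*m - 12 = (m - 6)*(m + 2)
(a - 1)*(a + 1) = a^2 - 1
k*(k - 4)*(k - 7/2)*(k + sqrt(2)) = k^4 - 15*k^3/2 + sqrt(2)*k^3 - 15*sqrt(2)*k^2/2 + 14*k^2 + 14*sqrt(2)*k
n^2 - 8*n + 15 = (n - 5)*(n - 3)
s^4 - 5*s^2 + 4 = (s - 2)*(s - 1)*(s + 1)*(s + 2)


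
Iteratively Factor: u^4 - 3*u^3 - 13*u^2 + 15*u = (u + 3)*(u^3 - 6*u^2 + 5*u) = (u - 5)*(u + 3)*(u^2 - u) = u*(u - 5)*(u + 3)*(u - 1)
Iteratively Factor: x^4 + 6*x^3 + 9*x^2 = (x)*(x^3 + 6*x^2 + 9*x) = x*(x + 3)*(x^2 + 3*x) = x^2*(x + 3)*(x + 3)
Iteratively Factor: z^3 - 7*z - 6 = (z + 1)*(z^2 - z - 6) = (z - 3)*(z + 1)*(z + 2)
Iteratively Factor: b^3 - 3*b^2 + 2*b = (b - 1)*(b^2 - 2*b) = (b - 2)*(b - 1)*(b)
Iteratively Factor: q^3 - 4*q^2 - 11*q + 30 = (q - 5)*(q^2 + q - 6) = (q - 5)*(q + 3)*(q - 2)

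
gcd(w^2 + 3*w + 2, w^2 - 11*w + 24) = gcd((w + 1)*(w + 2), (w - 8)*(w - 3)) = 1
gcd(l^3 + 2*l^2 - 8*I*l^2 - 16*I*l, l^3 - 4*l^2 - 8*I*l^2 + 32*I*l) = l^2 - 8*I*l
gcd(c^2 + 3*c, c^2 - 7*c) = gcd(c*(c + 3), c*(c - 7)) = c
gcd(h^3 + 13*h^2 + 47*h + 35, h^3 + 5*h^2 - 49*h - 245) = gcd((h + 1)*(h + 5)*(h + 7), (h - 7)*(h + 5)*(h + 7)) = h^2 + 12*h + 35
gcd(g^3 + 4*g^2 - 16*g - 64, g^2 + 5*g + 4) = g + 4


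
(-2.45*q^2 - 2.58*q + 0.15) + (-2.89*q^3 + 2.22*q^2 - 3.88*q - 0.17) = -2.89*q^3 - 0.23*q^2 - 6.46*q - 0.02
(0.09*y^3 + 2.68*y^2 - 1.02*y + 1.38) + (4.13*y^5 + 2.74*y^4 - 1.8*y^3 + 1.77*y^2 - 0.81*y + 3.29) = 4.13*y^5 + 2.74*y^4 - 1.71*y^3 + 4.45*y^2 - 1.83*y + 4.67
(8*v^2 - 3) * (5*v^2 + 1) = 40*v^4 - 7*v^2 - 3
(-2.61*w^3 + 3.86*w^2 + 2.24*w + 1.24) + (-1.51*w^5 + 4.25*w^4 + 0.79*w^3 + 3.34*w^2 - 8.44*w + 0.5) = -1.51*w^5 + 4.25*w^4 - 1.82*w^3 + 7.2*w^2 - 6.2*w + 1.74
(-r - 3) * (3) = -3*r - 9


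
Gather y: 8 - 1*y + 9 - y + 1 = 18 - 2*y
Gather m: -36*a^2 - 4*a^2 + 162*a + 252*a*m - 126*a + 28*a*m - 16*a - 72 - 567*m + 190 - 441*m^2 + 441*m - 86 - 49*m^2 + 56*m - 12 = -40*a^2 + 20*a - 490*m^2 + m*(280*a - 70) + 20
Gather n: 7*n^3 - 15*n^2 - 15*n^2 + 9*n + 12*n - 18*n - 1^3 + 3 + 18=7*n^3 - 30*n^2 + 3*n + 20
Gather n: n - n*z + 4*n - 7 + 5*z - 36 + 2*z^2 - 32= n*(5 - z) + 2*z^2 + 5*z - 75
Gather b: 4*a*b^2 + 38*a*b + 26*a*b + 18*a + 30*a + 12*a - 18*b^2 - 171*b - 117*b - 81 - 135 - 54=60*a + b^2*(4*a - 18) + b*(64*a - 288) - 270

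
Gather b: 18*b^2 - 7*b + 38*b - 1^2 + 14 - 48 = 18*b^2 + 31*b - 35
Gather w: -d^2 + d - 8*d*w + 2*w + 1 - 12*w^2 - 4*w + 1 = -d^2 + d - 12*w^2 + w*(-8*d - 2) + 2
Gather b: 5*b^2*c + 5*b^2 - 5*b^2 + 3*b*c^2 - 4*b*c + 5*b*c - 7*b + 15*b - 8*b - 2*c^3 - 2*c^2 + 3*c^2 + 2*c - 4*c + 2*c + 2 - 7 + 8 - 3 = 5*b^2*c + b*(3*c^2 + c) - 2*c^3 + c^2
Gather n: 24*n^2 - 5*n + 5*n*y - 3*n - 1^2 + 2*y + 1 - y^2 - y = 24*n^2 + n*(5*y - 8) - y^2 + y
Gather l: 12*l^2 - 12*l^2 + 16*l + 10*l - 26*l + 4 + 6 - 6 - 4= 0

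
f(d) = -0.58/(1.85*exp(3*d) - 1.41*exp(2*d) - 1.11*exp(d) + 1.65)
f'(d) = -0.58*(-5.55*exp(3*d) + 2.82*exp(2*d) + 1.11*exp(d))/(1.85*exp(3*d) - 1.41*exp(2*d) - 1.11*exp(d) + 1.65)^2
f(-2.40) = -0.38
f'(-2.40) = -0.03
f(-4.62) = -0.35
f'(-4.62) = -0.00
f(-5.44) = -0.35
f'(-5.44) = -0.00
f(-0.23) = -0.72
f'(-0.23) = 0.11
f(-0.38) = -0.70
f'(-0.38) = -0.26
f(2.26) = -0.00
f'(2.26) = 0.00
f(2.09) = -0.00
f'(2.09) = 0.00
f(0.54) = -0.12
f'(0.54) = 0.42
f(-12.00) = -0.35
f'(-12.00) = 0.00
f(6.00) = 0.00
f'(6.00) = 0.00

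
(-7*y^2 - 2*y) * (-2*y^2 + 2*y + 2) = 14*y^4 - 10*y^3 - 18*y^2 - 4*y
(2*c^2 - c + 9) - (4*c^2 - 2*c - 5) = -2*c^2 + c + 14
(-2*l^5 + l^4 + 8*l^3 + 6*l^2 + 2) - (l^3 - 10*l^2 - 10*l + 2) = -2*l^5 + l^4 + 7*l^3 + 16*l^2 + 10*l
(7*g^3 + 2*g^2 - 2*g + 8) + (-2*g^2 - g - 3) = 7*g^3 - 3*g + 5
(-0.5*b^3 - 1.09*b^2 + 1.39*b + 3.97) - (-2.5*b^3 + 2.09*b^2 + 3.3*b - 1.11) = 2.0*b^3 - 3.18*b^2 - 1.91*b + 5.08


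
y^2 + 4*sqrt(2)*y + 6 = (y + sqrt(2))*(y + 3*sqrt(2))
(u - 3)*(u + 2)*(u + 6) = u^3 + 5*u^2 - 12*u - 36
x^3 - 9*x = x*(x - 3)*(x + 3)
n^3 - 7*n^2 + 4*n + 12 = (n - 6)*(n - 2)*(n + 1)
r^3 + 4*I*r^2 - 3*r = r*(r + I)*(r + 3*I)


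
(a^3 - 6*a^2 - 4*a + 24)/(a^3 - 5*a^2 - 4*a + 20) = (a - 6)/(a - 5)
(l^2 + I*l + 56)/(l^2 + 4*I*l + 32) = (l - 7*I)/(l - 4*I)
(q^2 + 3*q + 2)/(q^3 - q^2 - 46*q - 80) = (q + 1)/(q^2 - 3*q - 40)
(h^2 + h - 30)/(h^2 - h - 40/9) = 9*(-h^2 - h + 30)/(-9*h^2 + 9*h + 40)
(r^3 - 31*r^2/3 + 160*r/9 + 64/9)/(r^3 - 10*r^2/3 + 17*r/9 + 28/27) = 3*(3*r^2 - 32*r + 64)/(9*r^2 - 33*r + 28)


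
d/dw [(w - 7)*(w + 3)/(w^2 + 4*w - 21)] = 8*(w^2 + 21)/(w^4 + 8*w^3 - 26*w^2 - 168*w + 441)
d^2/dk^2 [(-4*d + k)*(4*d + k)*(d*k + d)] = 2*d*(3*k + 1)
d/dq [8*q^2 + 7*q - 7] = 16*q + 7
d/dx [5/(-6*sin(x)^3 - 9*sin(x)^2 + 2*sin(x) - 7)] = 10*(9*sin(x)^2 + 9*sin(x) - 1)*cos(x)/(6*sin(x)^3 + 9*sin(x)^2 - 2*sin(x) + 7)^2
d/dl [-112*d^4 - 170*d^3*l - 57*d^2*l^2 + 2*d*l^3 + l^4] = -170*d^3 - 114*d^2*l + 6*d*l^2 + 4*l^3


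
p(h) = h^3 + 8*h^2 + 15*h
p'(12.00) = 639.00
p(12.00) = 3060.00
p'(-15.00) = 450.00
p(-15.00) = -1800.00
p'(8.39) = 360.42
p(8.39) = 1279.58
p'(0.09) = 16.46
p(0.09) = 1.42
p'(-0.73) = 4.92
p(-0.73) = -7.08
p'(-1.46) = -1.97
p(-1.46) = -7.96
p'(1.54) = 46.75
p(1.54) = 45.73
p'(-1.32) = -0.89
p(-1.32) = -8.16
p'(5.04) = 171.84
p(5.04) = 406.84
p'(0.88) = 31.40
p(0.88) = 20.08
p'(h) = 3*h^2 + 16*h + 15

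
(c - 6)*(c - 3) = c^2 - 9*c + 18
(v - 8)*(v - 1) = v^2 - 9*v + 8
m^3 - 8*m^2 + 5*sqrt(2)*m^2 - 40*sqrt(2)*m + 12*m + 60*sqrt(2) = (m - 6)*(m - 2)*(m + 5*sqrt(2))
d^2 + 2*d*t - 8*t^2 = (d - 2*t)*(d + 4*t)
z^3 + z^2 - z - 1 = (z - 1)*(z + 1)^2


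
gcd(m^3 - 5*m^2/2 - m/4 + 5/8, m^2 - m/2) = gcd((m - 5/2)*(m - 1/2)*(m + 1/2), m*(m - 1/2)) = m - 1/2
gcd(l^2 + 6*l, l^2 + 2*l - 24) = l + 6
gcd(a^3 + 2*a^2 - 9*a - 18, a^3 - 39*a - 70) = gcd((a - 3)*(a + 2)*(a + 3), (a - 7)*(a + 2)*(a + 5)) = a + 2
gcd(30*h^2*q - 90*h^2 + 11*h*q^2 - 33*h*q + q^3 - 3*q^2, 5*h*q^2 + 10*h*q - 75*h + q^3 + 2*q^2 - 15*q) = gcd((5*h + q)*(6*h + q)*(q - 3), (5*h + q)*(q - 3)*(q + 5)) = 5*h*q - 15*h + q^2 - 3*q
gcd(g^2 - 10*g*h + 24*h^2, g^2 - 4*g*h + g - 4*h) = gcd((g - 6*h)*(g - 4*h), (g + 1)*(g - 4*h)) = g - 4*h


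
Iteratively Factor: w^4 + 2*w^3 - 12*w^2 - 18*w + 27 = (w - 1)*(w^3 + 3*w^2 - 9*w - 27) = (w - 3)*(w - 1)*(w^2 + 6*w + 9) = (w - 3)*(w - 1)*(w + 3)*(w + 3)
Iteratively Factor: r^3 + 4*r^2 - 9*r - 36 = (r + 4)*(r^2 - 9) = (r - 3)*(r + 4)*(r + 3)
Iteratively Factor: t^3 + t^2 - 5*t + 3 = (t - 1)*(t^2 + 2*t - 3) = (t - 1)*(t + 3)*(t - 1)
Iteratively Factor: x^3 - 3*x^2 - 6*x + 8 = (x + 2)*(x^2 - 5*x + 4) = (x - 1)*(x + 2)*(x - 4)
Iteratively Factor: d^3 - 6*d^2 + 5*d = (d)*(d^2 - 6*d + 5) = d*(d - 5)*(d - 1)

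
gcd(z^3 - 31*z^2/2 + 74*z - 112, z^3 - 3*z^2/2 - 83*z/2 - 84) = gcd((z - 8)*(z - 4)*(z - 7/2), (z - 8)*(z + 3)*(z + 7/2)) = z - 8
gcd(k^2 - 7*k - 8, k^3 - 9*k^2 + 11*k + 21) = k + 1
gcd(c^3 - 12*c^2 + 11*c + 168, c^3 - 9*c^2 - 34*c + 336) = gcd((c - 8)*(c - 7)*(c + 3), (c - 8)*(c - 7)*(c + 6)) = c^2 - 15*c + 56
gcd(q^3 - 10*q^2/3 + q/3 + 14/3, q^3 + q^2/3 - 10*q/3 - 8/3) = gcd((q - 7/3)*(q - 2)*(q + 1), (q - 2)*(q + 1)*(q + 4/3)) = q^2 - q - 2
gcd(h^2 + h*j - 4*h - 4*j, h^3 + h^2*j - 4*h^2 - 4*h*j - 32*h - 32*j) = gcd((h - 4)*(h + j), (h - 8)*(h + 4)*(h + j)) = h + j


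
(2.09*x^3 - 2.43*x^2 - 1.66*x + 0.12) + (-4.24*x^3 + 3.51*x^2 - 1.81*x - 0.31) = -2.15*x^3 + 1.08*x^2 - 3.47*x - 0.19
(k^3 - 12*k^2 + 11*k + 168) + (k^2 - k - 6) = k^3 - 11*k^2 + 10*k + 162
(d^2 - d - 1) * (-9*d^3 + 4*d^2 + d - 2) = -9*d^5 + 13*d^4 + 6*d^3 - 7*d^2 + d + 2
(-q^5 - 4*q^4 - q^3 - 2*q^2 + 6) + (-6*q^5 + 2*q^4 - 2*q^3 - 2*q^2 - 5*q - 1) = -7*q^5 - 2*q^4 - 3*q^3 - 4*q^2 - 5*q + 5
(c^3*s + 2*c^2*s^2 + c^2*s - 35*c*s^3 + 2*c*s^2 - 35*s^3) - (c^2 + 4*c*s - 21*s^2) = c^3*s + 2*c^2*s^2 + c^2*s - c^2 - 35*c*s^3 + 2*c*s^2 - 4*c*s - 35*s^3 + 21*s^2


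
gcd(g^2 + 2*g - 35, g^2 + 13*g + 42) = g + 7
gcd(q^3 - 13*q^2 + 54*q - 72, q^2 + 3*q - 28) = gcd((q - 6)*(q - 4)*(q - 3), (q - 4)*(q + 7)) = q - 4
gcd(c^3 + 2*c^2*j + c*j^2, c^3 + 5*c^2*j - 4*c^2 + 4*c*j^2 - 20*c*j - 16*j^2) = c + j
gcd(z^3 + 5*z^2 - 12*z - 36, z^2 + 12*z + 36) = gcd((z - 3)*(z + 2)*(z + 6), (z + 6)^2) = z + 6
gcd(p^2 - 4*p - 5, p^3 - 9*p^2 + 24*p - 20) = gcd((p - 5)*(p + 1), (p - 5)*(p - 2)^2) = p - 5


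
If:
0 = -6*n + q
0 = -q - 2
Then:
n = -1/3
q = -2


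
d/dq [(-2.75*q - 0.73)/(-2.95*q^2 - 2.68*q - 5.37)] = (-8.1125*q^2 - 4.307*q + 12.8111)/(8.7025*q^4 + 15.812*q^3 + 38.8654*q^2 + 28.7832*q + 28.8369)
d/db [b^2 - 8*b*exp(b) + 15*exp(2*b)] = -8*b*exp(b) + 2*b + 30*exp(2*b) - 8*exp(b)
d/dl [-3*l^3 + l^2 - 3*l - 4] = -9*l^2 + 2*l - 3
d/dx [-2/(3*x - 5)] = 6/(3*x - 5)^2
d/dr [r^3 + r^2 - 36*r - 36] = 3*r^2 + 2*r - 36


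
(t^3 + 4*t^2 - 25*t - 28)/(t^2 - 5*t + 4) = (t^2 + 8*t + 7)/(t - 1)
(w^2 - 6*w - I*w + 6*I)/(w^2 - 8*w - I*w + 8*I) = (w - 6)/(w - 8)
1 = 1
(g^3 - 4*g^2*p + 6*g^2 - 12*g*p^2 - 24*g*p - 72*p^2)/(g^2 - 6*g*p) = g + 2*p + 6 + 12*p/g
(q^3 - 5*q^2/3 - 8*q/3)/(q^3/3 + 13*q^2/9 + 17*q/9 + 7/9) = 3*q*(3*q - 8)/(3*q^2 + 10*q + 7)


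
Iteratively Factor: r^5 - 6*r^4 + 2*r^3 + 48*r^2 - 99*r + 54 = (r + 3)*(r^4 - 9*r^3 + 29*r^2 - 39*r + 18) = (r - 1)*(r + 3)*(r^3 - 8*r^2 + 21*r - 18) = (r - 2)*(r - 1)*(r + 3)*(r^2 - 6*r + 9) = (r - 3)*(r - 2)*(r - 1)*(r + 3)*(r - 3)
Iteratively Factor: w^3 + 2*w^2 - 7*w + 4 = (w - 1)*(w^2 + 3*w - 4) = (w - 1)^2*(w + 4)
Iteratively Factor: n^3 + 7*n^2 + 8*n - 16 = (n + 4)*(n^2 + 3*n - 4) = (n - 1)*(n + 4)*(n + 4)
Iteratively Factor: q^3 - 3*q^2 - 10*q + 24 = (q - 4)*(q^2 + q - 6) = (q - 4)*(q + 3)*(q - 2)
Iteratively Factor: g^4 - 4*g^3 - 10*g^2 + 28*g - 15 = (g - 5)*(g^3 + g^2 - 5*g + 3) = (g - 5)*(g - 1)*(g^2 + 2*g - 3) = (g - 5)*(g - 1)^2*(g + 3)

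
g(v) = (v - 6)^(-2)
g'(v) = -2/(v - 6)^3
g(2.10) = 0.07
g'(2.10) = 0.03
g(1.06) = 0.04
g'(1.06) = 0.02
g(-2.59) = 0.01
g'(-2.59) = 0.00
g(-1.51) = 0.02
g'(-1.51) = 0.00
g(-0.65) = 0.02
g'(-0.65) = 0.01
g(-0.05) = 0.03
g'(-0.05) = 0.01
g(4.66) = 0.56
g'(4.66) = 0.83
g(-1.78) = 0.02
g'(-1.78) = 0.00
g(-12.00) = 0.00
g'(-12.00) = 0.00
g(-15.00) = 0.00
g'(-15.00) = 0.00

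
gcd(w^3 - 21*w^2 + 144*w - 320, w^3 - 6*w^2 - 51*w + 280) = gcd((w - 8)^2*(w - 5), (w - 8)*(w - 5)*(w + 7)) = w^2 - 13*w + 40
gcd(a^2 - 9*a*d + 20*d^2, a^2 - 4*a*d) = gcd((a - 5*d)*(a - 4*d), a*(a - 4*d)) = a - 4*d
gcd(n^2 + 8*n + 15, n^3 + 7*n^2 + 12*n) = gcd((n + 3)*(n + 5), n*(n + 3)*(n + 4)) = n + 3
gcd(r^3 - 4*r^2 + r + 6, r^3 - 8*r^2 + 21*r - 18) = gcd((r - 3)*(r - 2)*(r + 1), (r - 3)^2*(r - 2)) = r^2 - 5*r + 6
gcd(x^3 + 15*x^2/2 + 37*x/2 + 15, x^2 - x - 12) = x + 3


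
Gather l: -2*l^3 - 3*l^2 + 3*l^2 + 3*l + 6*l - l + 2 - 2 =-2*l^3 + 8*l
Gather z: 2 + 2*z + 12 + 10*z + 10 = 12*z + 24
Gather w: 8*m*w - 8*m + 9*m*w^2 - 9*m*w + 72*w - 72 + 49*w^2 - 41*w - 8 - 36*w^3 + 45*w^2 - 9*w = -8*m - 36*w^3 + w^2*(9*m + 94) + w*(22 - m) - 80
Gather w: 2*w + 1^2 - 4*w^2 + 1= -4*w^2 + 2*w + 2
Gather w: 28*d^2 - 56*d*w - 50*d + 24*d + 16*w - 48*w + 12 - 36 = 28*d^2 - 26*d + w*(-56*d - 32) - 24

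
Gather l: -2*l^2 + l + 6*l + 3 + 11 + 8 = -2*l^2 + 7*l + 22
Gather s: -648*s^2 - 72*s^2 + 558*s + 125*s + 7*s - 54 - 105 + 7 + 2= -720*s^2 + 690*s - 150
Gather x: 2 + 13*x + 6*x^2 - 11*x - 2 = 6*x^2 + 2*x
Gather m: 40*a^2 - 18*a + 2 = 40*a^2 - 18*a + 2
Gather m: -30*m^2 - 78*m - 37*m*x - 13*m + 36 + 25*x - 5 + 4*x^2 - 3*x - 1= -30*m^2 + m*(-37*x - 91) + 4*x^2 + 22*x + 30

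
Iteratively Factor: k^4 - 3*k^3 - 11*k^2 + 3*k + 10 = (k + 1)*(k^3 - 4*k^2 - 7*k + 10) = (k - 1)*(k + 1)*(k^2 - 3*k - 10) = (k - 1)*(k + 1)*(k + 2)*(k - 5)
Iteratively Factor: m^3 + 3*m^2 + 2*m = (m)*(m^2 + 3*m + 2) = m*(m + 1)*(m + 2)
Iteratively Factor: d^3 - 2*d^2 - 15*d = (d)*(d^2 - 2*d - 15) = d*(d - 5)*(d + 3)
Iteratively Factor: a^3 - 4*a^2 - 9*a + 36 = (a + 3)*(a^2 - 7*a + 12) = (a - 3)*(a + 3)*(a - 4)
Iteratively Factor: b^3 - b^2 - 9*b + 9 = (b - 1)*(b^2 - 9) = (b - 1)*(b + 3)*(b - 3)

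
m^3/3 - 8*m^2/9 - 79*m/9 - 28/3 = (m/3 + 1)*(m - 7)*(m + 4/3)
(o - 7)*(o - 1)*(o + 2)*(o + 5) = o^4 - o^3 - 39*o^2 - 31*o + 70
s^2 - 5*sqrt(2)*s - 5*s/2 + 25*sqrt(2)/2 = (s - 5/2)*(s - 5*sqrt(2))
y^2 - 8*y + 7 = (y - 7)*(y - 1)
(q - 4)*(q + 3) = q^2 - q - 12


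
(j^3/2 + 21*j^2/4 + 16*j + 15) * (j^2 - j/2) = j^5/2 + 5*j^4 + 107*j^3/8 + 7*j^2 - 15*j/2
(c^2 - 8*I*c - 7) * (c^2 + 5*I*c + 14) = c^4 - 3*I*c^3 + 47*c^2 - 147*I*c - 98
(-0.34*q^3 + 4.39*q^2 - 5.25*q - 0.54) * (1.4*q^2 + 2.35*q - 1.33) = -0.476*q^5 + 5.347*q^4 + 3.4187*q^3 - 18.9322*q^2 + 5.7135*q + 0.7182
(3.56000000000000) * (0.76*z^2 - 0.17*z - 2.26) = 2.7056*z^2 - 0.6052*z - 8.0456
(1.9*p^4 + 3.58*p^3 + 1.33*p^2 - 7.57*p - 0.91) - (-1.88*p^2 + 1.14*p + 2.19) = 1.9*p^4 + 3.58*p^3 + 3.21*p^2 - 8.71*p - 3.1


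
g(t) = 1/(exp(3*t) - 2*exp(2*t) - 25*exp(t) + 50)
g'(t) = (-3*exp(3*t) + 4*exp(2*t) + 25*exp(t))/(exp(3*t) - 2*exp(2*t) - 25*exp(t) + 50)^2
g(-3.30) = 0.02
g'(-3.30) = 0.00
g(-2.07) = 0.02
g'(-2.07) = 0.00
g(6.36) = 0.00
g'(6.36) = -0.00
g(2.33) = 0.00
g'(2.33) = -0.01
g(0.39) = 0.08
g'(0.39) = 0.25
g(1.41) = -0.06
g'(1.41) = -0.12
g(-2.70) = 0.02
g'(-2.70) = 0.00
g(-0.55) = 0.03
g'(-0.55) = 0.01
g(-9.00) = 0.02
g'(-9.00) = 0.00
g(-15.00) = 0.02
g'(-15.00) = 0.00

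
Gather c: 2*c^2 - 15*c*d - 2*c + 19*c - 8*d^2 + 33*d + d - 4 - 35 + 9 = 2*c^2 + c*(17 - 15*d) - 8*d^2 + 34*d - 30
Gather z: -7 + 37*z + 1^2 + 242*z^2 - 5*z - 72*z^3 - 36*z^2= -72*z^3 + 206*z^2 + 32*z - 6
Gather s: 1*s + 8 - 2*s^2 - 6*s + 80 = -2*s^2 - 5*s + 88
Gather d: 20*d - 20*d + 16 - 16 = 0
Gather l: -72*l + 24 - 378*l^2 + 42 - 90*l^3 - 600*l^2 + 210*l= -90*l^3 - 978*l^2 + 138*l + 66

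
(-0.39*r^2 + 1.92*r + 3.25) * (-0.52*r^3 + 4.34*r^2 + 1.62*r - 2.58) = 0.2028*r^5 - 2.691*r^4 + 6.011*r^3 + 18.2216*r^2 + 0.311400000000001*r - 8.385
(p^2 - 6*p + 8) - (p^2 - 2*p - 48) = 56 - 4*p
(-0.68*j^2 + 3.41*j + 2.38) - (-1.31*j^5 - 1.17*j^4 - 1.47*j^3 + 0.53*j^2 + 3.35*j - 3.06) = 1.31*j^5 + 1.17*j^4 + 1.47*j^3 - 1.21*j^2 + 0.0600000000000001*j + 5.44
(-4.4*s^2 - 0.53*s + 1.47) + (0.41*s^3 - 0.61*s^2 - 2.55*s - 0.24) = 0.41*s^3 - 5.01*s^2 - 3.08*s + 1.23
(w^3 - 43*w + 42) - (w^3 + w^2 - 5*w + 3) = -w^2 - 38*w + 39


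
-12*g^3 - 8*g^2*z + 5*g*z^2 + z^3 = (-2*g + z)*(g + z)*(6*g + z)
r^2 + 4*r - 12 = (r - 2)*(r + 6)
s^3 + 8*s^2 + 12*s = s*(s + 2)*(s + 6)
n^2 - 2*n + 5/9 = (n - 5/3)*(n - 1/3)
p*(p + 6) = p^2 + 6*p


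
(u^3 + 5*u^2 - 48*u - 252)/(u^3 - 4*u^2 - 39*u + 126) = (u + 6)/(u - 3)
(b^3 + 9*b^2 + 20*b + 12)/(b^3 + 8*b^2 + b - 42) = (b^3 + 9*b^2 + 20*b + 12)/(b^3 + 8*b^2 + b - 42)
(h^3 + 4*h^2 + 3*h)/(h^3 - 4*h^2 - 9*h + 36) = h*(h + 1)/(h^2 - 7*h + 12)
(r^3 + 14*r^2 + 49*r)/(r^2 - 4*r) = (r^2 + 14*r + 49)/(r - 4)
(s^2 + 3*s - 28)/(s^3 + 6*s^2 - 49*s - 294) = (s - 4)/(s^2 - s - 42)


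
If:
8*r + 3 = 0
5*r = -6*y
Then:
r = -3/8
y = 5/16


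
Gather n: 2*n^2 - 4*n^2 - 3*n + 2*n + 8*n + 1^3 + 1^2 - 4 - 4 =-2*n^2 + 7*n - 6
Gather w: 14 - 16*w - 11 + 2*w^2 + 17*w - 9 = 2*w^2 + w - 6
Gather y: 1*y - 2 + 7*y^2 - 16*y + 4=7*y^2 - 15*y + 2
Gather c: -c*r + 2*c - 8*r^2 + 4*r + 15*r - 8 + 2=c*(2 - r) - 8*r^2 + 19*r - 6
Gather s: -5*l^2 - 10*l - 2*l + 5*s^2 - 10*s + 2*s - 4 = -5*l^2 - 12*l + 5*s^2 - 8*s - 4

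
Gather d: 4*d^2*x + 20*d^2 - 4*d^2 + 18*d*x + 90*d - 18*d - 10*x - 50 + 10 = d^2*(4*x + 16) + d*(18*x + 72) - 10*x - 40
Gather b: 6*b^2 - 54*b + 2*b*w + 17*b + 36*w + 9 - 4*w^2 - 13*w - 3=6*b^2 + b*(2*w - 37) - 4*w^2 + 23*w + 6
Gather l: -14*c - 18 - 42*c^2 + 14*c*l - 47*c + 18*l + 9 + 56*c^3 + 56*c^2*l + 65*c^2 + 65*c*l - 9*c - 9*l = 56*c^3 + 23*c^2 - 70*c + l*(56*c^2 + 79*c + 9) - 9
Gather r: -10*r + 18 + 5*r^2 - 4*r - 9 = 5*r^2 - 14*r + 9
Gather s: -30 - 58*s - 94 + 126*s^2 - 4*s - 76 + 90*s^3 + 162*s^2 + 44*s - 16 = 90*s^3 + 288*s^2 - 18*s - 216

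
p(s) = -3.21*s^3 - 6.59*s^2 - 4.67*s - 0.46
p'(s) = -9.63*s^2 - 13.18*s - 4.67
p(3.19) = -186.62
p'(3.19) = -144.71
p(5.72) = -843.54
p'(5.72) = -395.14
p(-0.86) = 0.72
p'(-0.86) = -0.46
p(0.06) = -0.76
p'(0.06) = -5.50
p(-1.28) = 1.45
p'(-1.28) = -3.58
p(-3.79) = 97.33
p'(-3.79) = -93.04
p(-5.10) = 277.76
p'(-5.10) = -187.93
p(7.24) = -1597.91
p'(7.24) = -604.87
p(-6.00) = 483.68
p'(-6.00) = -272.27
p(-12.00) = 4653.50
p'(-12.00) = -1233.23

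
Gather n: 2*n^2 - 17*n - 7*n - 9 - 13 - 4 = 2*n^2 - 24*n - 26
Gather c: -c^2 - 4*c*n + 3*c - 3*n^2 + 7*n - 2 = -c^2 + c*(3 - 4*n) - 3*n^2 + 7*n - 2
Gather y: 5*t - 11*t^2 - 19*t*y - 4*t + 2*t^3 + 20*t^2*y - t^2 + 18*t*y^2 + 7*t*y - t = 2*t^3 - 12*t^2 + 18*t*y^2 + y*(20*t^2 - 12*t)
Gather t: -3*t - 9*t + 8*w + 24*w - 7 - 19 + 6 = -12*t + 32*w - 20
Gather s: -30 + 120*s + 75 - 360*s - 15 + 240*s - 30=0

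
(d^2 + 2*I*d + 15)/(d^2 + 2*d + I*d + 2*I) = (d^2 + 2*I*d + 15)/(d^2 + d*(2 + I) + 2*I)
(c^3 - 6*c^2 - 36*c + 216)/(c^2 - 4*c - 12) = (c^2 - 36)/(c + 2)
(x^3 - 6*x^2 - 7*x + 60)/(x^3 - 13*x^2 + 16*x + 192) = (x^2 - 9*x + 20)/(x^2 - 16*x + 64)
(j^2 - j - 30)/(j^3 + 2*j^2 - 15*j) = (j - 6)/(j*(j - 3))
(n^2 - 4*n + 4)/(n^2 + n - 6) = (n - 2)/(n + 3)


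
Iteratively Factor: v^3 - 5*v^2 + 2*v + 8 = (v - 2)*(v^2 - 3*v - 4) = (v - 2)*(v + 1)*(v - 4)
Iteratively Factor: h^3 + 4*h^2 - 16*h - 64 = (h - 4)*(h^2 + 8*h + 16) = (h - 4)*(h + 4)*(h + 4)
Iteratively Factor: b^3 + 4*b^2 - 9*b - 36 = (b - 3)*(b^2 + 7*b + 12) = (b - 3)*(b + 3)*(b + 4)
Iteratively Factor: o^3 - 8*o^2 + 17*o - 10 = (o - 2)*(o^2 - 6*o + 5) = (o - 5)*(o - 2)*(o - 1)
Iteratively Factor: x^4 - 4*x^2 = (x)*(x^3 - 4*x) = x^2*(x^2 - 4) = x^2*(x + 2)*(x - 2)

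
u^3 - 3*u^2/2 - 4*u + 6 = (u - 2)*(u - 3/2)*(u + 2)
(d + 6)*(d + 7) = d^2 + 13*d + 42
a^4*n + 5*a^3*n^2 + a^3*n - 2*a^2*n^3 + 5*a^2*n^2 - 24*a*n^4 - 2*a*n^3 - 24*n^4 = (a - 2*n)*(a + 3*n)*(a + 4*n)*(a*n + n)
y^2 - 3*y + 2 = (y - 2)*(y - 1)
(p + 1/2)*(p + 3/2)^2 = p^3 + 7*p^2/2 + 15*p/4 + 9/8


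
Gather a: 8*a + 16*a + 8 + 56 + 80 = 24*a + 144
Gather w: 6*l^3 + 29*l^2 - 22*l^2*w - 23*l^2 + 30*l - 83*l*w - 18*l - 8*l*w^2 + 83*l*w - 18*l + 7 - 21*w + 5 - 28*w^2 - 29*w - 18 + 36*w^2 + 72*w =6*l^3 + 6*l^2 - 6*l + w^2*(8 - 8*l) + w*(22 - 22*l^2) - 6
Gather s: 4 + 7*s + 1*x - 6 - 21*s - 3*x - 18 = -14*s - 2*x - 20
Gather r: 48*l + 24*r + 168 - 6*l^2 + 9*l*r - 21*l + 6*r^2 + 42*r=-6*l^2 + 27*l + 6*r^2 + r*(9*l + 66) + 168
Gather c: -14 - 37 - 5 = -56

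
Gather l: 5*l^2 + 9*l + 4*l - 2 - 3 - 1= 5*l^2 + 13*l - 6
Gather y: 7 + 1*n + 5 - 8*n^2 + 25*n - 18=-8*n^2 + 26*n - 6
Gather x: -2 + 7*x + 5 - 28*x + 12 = 15 - 21*x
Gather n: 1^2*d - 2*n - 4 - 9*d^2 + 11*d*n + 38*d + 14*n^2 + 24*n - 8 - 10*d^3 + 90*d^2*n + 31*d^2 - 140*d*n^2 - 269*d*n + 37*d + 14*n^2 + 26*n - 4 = -10*d^3 + 22*d^2 + 76*d + n^2*(28 - 140*d) + n*(90*d^2 - 258*d + 48) - 16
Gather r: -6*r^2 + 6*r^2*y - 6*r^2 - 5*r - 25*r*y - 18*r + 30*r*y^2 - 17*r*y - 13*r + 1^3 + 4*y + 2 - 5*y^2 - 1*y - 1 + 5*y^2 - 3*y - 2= r^2*(6*y - 12) + r*(30*y^2 - 42*y - 36)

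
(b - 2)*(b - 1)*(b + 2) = b^3 - b^2 - 4*b + 4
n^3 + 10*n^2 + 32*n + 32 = (n + 2)*(n + 4)^2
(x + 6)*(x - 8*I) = x^2 + 6*x - 8*I*x - 48*I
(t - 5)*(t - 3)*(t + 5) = t^3 - 3*t^2 - 25*t + 75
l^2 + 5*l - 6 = (l - 1)*(l + 6)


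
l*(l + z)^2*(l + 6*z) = l^4 + 8*l^3*z + 13*l^2*z^2 + 6*l*z^3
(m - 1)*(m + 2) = m^2 + m - 2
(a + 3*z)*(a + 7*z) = a^2 + 10*a*z + 21*z^2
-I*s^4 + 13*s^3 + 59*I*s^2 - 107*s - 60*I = (s + 3*I)*(s + 4*I)*(s + 5*I)*(-I*s + 1)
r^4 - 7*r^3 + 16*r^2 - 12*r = r*(r - 3)*(r - 2)^2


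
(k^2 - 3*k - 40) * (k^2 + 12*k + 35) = k^4 + 9*k^3 - 41*k^2 - 585*k - 1400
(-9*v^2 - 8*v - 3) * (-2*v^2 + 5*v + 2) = 18*v^4 - 29*v^3 - 52*v^2 - 31*v - 6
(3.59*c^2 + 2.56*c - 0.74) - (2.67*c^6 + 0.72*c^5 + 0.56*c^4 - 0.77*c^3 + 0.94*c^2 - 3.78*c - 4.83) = -2.67*c^6 - 0.72*c^5 - 0.56*c^4 + 0.77*c^3 + 2.65*c^2 + 6.34*c + 4.09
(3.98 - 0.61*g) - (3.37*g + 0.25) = 3.73 - 3.98*g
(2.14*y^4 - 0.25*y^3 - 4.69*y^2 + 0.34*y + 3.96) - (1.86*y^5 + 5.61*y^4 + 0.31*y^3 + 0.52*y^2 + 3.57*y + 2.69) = -1.86*y^5 - 3.47*y^4 - 0.56*y^3 - 5.21*y^2 - 3.23*y + 1.27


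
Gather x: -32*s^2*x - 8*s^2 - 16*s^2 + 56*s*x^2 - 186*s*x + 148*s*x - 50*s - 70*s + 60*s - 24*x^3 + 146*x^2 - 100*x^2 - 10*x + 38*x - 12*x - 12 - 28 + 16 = -24*s^2 - 60*s - 24*x^3 + x^2*(56*s + 46) + x*(-32*s^2 - 38*s + 16) - 24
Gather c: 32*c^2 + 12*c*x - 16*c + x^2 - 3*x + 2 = 32*c^2 + c*(12*x - 16) + x^2 - 3*x + 2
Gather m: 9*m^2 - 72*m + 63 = 9*m^2 - 72*m + 63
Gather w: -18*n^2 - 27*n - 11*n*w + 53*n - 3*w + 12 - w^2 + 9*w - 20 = -18*n^2 + 26*n - w^2 + w*(6 - 11*n) - 8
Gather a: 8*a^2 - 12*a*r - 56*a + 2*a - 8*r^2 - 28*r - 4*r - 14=8*a^2 + a*(-12*r - 54) - 8*r^2 - 32*r - 14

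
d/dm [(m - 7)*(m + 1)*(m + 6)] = 3*m^2 - 43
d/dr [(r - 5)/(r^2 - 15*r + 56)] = (r^2 - 15*r - (r - 5)*(2*r - 15) + 56)/(r^2 - 15*r + 56)^2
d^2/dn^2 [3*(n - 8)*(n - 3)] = 6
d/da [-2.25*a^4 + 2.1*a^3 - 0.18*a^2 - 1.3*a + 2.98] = -9.0*a^3 + 6.3*a^2 - 0.36*a - 1.3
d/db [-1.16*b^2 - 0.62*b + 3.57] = -2.32*b - 0.62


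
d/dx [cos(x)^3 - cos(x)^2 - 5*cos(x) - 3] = (-3*cos(x)^2 + 2*cos(x) + 5)*sin(x)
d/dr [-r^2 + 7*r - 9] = 7 - 2*r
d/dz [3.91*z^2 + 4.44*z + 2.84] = 7.82*z + 4.44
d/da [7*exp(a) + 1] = 7*exp(a)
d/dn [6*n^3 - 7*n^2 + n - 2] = 18*n^2 - 14*n + 1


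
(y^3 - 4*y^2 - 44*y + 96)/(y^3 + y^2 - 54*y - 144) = (y - 2)/(y + 3)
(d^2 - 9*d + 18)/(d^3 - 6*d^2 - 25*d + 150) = (d - 3)/(d^2 - 25)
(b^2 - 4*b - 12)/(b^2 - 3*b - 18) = (b + 2)/(b + 3)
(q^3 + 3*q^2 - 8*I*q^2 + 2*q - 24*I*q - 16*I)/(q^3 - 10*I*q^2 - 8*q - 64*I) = (q^2 + 3*q + 2)/(q^2 - 2*I*q + 8)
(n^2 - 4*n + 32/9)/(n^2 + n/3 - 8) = (n - 4/3)/(n + 3)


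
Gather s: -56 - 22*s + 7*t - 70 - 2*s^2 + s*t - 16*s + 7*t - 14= -2*s^2 + s*(t - 38) + 14*t - 140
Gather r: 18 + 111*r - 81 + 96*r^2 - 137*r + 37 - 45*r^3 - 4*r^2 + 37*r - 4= -45*r^3 + 92*r^2 + 11*r - 30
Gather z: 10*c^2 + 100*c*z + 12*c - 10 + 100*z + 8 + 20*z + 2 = 10*c^2 + 12*c + z*(100*c + 120)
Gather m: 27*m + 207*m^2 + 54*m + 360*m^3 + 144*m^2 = 360*m^3 + 351*m^2 + 81*m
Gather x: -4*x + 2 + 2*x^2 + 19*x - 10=2*x^2 + 15*x - 8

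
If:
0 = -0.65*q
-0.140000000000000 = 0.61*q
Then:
No Solution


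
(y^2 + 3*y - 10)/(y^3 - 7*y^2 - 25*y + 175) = (y - 2)/(y^2 - 12*y + 35)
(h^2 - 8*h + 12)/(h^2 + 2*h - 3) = (h^2 - 8*h + 12)/(h^2 + 2*h - 3)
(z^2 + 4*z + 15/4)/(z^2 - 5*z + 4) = (z^2 + 4*z + 15/4)/(z^2 - 5*z + 4)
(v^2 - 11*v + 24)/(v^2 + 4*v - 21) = (v - 8)/(v + 7)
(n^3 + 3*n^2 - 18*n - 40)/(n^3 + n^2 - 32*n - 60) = (n - 4)/(n - 6)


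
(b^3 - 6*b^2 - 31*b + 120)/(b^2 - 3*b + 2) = (b^3 - 6*b^2 - 31*b + 120)/(b^2 - 3*b + 2)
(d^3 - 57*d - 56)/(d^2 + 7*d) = d - 7 - 8/d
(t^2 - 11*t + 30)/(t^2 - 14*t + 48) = (t - 5)/(t - 8)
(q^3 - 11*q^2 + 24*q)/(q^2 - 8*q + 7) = q*(q^2 - 11*q + 24)/(q^2 - 8*q + 7)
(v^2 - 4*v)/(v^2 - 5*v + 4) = v/(v - 1)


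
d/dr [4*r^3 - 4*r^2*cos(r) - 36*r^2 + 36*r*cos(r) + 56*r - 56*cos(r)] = 4*r^2*sin(r) + 12*r^2 - 36*r*sin(r) - 8*r*cos(r) - 72*r + 56*sin(r) + 36*cos(r) + 56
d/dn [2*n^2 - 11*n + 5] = 4*n - 11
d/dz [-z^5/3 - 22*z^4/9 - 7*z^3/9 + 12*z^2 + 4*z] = -5*z^4/3 - 88*z^3/9 - 7*z^2/3 + 24*z + 4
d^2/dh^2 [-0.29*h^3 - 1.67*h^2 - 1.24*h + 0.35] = -1.74*h - 3.34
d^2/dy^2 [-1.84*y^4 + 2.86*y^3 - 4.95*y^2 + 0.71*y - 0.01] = -22.08*y^2 + 17.16*y - 9.9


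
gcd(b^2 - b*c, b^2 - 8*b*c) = b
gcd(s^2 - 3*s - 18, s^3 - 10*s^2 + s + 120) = s + 3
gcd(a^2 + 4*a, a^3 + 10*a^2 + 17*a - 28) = a + 4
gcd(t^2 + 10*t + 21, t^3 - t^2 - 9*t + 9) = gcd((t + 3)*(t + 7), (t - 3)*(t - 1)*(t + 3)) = t + 3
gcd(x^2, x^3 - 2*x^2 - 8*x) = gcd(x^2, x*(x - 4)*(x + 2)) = x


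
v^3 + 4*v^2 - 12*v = v*(v - 2)*(v + 6)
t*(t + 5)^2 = t^3 + 10*t^2 + 25*t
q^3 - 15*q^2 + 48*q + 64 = (q - 8)^2*(q + 1)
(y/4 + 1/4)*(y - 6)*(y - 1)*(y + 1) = y^4/4 - 5*y^3/4 - 7*y^2/4 + 5*y/4 + 3/2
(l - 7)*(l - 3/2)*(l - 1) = l^3 - 19*l^2/2 + 19*l - 21/2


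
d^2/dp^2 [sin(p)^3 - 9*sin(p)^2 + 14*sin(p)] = -9*sin(p)^3 + 36*sin(p)^2 - 8*sin(p) - 18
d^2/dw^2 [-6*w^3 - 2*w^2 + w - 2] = -36*w - 4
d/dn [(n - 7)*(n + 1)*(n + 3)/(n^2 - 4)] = (n^4 + 13*n^2 + 66*n + 100)/(n^4 - 8*n^2 + 16)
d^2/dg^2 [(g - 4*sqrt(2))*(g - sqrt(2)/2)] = 2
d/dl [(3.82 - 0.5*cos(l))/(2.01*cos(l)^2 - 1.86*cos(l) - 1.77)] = (-1.005*cos(l)^2 + 15.3564*cos(l) - 7.9902)*sin(l)/(4.0401*cos(l)^4 - 7.4772*cos(l)^3 - 3.6558*cos(l)^2 + 6.5844*cos(l) + 3.1329)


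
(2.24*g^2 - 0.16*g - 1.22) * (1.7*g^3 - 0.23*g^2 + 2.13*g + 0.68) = 3.808*g^5 - 0.7872*g^4 + 2.734*g^3 + 1.463*g^2 - 2.7074*g - 0.8296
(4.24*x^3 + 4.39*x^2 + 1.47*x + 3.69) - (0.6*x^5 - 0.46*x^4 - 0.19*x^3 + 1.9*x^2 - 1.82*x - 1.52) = -0.6*x^5 + 0.46*x^4 + 4.43*x^3 + 2.49*x^2 + 3.29*x + 5.21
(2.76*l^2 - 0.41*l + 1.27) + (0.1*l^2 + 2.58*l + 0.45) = 2.86*l^2 + 2.17*l + 1.72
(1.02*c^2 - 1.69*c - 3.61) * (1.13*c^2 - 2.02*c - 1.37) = 1.1526*c^4 - 3.9701*c^3 - 2.0629*c^2 + 9.6075*c + 4.9457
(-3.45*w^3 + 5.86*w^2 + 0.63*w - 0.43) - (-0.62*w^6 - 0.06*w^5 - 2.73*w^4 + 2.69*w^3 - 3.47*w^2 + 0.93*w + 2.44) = 0.62*w^6 + 0.06*w^5 + 2.73*w^4 - 6.14*w^3 + 9.33*w^2 - 0.3*w - 2.87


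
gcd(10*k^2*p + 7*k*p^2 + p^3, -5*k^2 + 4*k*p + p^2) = 5*k + p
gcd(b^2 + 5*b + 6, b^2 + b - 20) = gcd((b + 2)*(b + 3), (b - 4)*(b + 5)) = 1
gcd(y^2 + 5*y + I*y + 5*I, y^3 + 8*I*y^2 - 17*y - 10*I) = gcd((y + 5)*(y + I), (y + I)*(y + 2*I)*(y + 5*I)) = y + I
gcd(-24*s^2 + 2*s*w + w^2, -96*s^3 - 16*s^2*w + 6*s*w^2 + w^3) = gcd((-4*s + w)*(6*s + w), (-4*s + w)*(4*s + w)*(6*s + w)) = 24*s^2 - 2*s*w - w^2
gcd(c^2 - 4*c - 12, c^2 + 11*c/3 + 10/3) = c + 2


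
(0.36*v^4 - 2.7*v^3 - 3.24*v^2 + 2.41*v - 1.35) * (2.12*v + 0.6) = 0.7632*v^5 - 5.508*v^4 - 8.4888*v^3 + 3.1652*v^2 - 1.416*v - 0.81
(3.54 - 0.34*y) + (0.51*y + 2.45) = 0.17*y + 5.99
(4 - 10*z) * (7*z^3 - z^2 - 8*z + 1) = -70*z^4 + 38*z^3 + 76*z^2 - 42*z + 4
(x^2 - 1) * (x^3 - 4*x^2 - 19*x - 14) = x^5 - 4*x^4 - 20*x^3 - 10*x^2 + 19*x + 14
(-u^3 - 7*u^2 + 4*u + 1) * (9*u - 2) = -9*u^4 - 61*u^3 + 50*u^2 + u - 2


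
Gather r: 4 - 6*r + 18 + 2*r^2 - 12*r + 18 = 2*r^2 - 18*r + 40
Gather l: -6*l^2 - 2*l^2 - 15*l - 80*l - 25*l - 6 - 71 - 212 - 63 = -8*l^2 - 120*l - 352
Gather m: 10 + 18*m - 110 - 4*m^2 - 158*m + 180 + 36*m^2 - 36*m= 32*m^2 - 176*m + 80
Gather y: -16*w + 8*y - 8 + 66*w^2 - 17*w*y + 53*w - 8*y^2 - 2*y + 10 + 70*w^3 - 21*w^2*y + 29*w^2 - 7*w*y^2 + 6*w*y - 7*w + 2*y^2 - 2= 70*w^3 + 95*w^2 + 30*w + y^2*(-7*w - 6) + y*(-21*w^2 - 11*w + 6)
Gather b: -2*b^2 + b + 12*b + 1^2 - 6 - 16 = -2*b^2 + 13*b - 21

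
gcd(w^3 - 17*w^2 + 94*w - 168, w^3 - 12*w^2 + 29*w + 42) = w^2 - 13*w + 42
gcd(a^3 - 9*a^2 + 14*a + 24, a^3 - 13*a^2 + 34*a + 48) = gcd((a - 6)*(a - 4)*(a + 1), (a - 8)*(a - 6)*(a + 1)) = a^2 - 5*a - 6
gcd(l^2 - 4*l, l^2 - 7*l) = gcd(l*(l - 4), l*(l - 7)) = l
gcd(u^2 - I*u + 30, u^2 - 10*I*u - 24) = u - 6*I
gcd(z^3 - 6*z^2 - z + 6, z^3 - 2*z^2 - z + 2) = z^2 - 1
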